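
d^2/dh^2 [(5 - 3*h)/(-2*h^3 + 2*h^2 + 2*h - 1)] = 8*(9*h^5 - 39*h^4 + 46*h^3 - 9*h^2 - 3*h - 6)/(8*h^9 - 24*h^8 + 52*h^6 - 24*h^5 - 36*h^4 + 22*h^3 + 6*h^2 - 6*h + 1)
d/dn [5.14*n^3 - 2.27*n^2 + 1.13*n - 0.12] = 15.42*n^2 - 4.54*n + 1.13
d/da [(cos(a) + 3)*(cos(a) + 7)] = -2*(cos(a) + 5)*sin(a)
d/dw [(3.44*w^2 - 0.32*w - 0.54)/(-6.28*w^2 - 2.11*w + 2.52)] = (-9.268*w^2 + 10.5552*w - 1.9458)/(39.4384*w^4 + 26.5016*w^3 - 27.1991*w^2 - 10.6344*w + 6.3504)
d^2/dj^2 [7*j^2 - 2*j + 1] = 14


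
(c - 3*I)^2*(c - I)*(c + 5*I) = c^4 - 2*I*c^3 + 20*c^2 - 66*I*c - 45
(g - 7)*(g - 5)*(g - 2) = g^3 - 14*g^2 + 59*g - 70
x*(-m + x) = -m*x + x^2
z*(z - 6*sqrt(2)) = z^2 - 6*sqrt(2)*z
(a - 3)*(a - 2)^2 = a^3 - 7*a^2 + 16*a - 12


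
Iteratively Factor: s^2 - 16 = (s - 4)*(s + 4)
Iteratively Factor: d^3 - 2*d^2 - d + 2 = (d + 1)*(d^2 - 3*d + 2) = (d - 1)*(d + 1)*(d - 2)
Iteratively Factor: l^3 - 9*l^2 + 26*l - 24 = (l - 3)*(l^2 - 6*l + 8) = (l - 4)*(l - 3)*(l - 2)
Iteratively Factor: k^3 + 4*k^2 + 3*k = (k)*(k^2 + 4*k + 3) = k*(k + 3)*(k + 1)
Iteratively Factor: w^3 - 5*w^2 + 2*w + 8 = (w + 1)*(w^2 - 6*w + 8) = (w - 4)*(w + 1)*(w - 2)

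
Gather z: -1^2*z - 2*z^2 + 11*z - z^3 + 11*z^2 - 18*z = -z^3 + 9*z^2 - 8*z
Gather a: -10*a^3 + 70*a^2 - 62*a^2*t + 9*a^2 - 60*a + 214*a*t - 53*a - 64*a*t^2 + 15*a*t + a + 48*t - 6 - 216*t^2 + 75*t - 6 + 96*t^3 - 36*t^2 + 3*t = -10*a^3 + a^2*(79 - 62*t) + a*(-64*t^2 + 229*t - 112) + 96*t^3 - 252*t^2 + 126*t - 12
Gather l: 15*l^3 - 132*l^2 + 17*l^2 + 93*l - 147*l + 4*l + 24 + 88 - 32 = 15*l^3 - 115*l^2 - 50*l + 80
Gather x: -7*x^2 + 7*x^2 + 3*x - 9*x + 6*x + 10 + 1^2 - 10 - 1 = 0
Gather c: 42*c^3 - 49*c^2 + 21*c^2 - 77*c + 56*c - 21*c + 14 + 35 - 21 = 42*c^3 - 28*c^2 - 42*c + 28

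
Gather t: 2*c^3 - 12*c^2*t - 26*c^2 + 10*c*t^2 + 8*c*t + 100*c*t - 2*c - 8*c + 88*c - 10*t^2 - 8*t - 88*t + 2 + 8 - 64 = 2*c^3 - 26*c^2 + 78*c + t^2*(10*c - 10) + t*(-12*c^2 + 108*c - 96) - 54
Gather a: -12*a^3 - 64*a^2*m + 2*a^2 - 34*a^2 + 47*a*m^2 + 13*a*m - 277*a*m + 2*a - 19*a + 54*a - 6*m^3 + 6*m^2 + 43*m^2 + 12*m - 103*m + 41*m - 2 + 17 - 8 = -12*a^3 + a^2*(-64*m - 32) + a*(47*m^2 - 264*m + 37) - 6*m^3 + 49*m^2 - 50*m + 7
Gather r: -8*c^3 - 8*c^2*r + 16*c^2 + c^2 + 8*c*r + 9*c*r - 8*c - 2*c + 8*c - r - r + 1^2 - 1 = -8*c^3 + 17*c^2 - 2*c + r*(-8*c^2 + 17*c - 2)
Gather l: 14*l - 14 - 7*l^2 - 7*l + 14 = -7*l^2 + 7*l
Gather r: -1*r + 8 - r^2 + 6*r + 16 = -r^2 + 5*r + 24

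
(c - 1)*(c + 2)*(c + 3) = c^3 + 4*c^2 + c - 6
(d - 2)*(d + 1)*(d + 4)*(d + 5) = d^4 + 8*d^3 + 9*d^2 - 38*d - 40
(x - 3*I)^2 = x^2 - 6*I*x - 9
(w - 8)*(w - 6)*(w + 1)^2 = w^4 - 12*w^3 + 21*w^2 + 82*w + 48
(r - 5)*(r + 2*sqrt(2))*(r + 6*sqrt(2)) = r^3 - 5*r^2 + 8*sqrt(2)*r^2 - 40*sqrt(2)*r + 24*r - 120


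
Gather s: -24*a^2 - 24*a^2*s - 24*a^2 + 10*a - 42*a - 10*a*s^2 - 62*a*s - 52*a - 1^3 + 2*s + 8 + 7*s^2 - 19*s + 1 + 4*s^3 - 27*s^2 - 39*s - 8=-48*a^2 - 84*a + 4*s^3 + s^2*(-10*a - 20) + s*(-24*a^2 - 62*a - 56)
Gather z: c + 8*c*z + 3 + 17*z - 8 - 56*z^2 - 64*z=c - 56*z^2 + z*(8*c - 47) - 5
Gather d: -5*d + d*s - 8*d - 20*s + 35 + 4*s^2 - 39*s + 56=d*(s - 13) + 4*s^2 - 59*s + 91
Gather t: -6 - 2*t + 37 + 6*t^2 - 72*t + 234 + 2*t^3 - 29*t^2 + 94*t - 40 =2*t^3 - 23*t^2 + 20*t + 225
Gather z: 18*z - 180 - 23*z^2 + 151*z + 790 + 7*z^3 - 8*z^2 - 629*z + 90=7*z^3 - 31*z^2 - 460*z + 700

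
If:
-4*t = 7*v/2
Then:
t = -7*v/8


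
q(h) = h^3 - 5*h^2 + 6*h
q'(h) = 3*h^2 - 10*h + 6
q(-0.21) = -1.49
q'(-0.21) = 8.23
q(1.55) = 1.01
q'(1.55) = -2.29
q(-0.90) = -10.18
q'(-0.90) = 17.43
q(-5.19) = -305.62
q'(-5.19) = 138.71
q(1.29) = 1.57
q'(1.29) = -1.91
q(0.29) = 1.34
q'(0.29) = 3.35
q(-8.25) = -951.33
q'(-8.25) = 292.69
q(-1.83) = -33.85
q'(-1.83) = 34.35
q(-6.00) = -432.00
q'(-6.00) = 174.00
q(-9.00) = -1188.00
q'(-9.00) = 339.00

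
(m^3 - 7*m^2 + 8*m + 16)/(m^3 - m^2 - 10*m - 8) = (m - 4)/(m + 2)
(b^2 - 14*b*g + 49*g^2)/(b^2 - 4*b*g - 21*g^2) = (b - 7*g)/(b + 3*g)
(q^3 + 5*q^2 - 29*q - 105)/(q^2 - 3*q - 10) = (q^2 + 10*q + 21)/(q + 2)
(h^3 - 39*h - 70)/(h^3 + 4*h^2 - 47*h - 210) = (h + 2)/(h + 6)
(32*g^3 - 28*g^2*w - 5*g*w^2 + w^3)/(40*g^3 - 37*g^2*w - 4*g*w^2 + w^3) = (4*g + w)/(5*g + w)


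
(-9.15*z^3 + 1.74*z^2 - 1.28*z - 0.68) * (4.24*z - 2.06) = -38.796*z^4 + 26.2266*z^3 - 9.0116*z^2 - 0.2464*z + 1.4008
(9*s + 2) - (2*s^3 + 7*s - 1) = -2*s^3 + 2*s + 3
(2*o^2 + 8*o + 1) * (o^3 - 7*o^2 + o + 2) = 2*o^5 - 6*o^4 - 53*o^3 + 5*o^2 + 17*o + 2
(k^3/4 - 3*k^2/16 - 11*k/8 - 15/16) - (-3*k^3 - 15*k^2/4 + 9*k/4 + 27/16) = 13*k^3/4 + 57*k^2/16 - 29*k/8 - 21/8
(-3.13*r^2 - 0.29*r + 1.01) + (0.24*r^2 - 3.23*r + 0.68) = -2.89*r^2 - 3.52*r + 1.69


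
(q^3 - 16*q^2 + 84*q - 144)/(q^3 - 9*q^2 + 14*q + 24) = (q - 6)/(q + 1)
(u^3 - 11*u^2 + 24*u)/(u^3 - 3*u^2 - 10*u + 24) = u*(u^2 - 11*u + 24)/(u^3 - 3*u^2 - 10*u + 24)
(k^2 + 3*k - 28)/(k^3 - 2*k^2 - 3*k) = (-k^2 - 3*k + 28)/(k*(-k^2 + 2*k + 3))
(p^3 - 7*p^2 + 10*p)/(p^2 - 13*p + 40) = p*(p - 2)/(p - 8)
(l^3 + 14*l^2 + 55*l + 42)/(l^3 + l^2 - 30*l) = (l^2 + 8*l + 7)/(l*(l - 5))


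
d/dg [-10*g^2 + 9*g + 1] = 9 - 20*g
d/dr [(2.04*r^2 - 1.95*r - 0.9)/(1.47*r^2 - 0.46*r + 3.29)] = (1.9281*r^2 + 16.0692*r - 6.8295)/(2.1609*r^4 - 1.3524*r^3 + 9.8842*r^2 - 3.0268*r + 10.8241)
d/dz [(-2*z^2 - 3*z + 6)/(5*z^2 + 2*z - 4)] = 11*z*(z - 4)/(25*z^4 + 20*z^3 - 36*z^2 - 16*z + 16)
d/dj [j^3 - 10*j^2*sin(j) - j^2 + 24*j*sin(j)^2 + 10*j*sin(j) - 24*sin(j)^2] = -10*j^2*cos(j) + 3*j^2 - 20*j*sin(j) + 24*j*sin(2*j) + 10*j*cos(j) - 2*j + 24*sin(j)^2 + 10*sin(j) - 24*sin(2*j)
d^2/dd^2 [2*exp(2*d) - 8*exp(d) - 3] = 8*(exp(d) - 1)*exp(d)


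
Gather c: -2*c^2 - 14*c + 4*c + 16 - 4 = -2*c^2 - 10*c + 12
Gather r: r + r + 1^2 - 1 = 2*r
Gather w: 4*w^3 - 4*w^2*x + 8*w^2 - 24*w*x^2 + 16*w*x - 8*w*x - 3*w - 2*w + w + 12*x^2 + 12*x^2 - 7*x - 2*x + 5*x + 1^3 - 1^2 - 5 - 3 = 4*w^3 + w^2*(8 - 4*x) + w*(-24*x^2 + 8*x - 4) + 24*x^2 - 4*x - 8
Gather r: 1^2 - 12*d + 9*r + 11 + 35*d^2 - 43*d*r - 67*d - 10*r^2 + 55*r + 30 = 35*d^2 - 79*d - 10*r^2 + r*(64 - 43*d) + 42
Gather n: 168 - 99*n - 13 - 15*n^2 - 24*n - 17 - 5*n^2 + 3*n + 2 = -20*n^2 - 120*n + 140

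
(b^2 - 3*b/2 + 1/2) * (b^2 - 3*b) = b^4 - 9*b^3/2 + 5*b^2 - 3*b/2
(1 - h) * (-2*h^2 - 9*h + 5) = 2*h^3 + 7*h^2 - 14*h + 5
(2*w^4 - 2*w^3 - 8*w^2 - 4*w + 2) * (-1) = -2*w^4 + 2*w^3 + 8*w^2 + 4*w - 2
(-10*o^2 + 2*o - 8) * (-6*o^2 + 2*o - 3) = 60*o^4 - 32*o^3 + 82*o^2 - 22*o + 24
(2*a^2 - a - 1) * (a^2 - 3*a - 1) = 2*a^4 - 7*a^3 + 4*a + 1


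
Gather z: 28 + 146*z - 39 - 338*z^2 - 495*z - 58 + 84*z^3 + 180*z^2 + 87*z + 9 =84*z^3 - 158*z^2 - 262*z - 60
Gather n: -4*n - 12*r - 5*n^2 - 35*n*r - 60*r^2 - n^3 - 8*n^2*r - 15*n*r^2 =-n^3 + n^2*(-8*r - 5) + n*(-15*r^2 - 35*r - 4) - 60*r^2 - 12*r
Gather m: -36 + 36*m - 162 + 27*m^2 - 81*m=27*m^2 - 45*m - 198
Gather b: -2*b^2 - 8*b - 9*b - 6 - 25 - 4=-2*b^2 - 17*b - 35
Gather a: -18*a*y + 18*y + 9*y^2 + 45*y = -18*a*y + 9*y^2 + 63*y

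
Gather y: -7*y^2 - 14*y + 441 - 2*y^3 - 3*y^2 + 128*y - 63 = -2*y^3 - 10*y^2 + 114*y + 378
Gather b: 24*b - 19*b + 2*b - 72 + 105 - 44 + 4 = 7*b - 7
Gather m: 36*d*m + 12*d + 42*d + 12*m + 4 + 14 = 54*d + m*(36*d + 12) + 18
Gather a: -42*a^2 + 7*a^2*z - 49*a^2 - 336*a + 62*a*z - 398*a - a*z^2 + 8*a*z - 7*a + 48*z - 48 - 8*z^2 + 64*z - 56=a^2*(7*z - 91) + a*(-z^2 + 70*z - 741) - 8*z^2 + 112*z - 104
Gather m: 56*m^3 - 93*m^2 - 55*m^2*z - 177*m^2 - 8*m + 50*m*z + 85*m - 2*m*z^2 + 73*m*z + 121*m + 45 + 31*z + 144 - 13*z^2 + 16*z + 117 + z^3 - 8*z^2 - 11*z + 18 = 56*m^3 + m^2*(-55*z - 270) + m*(-2*z^2 + 123*z + 198) + z^3 - 21*z^2 + 36*z + 324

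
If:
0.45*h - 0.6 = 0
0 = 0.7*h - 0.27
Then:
No Solution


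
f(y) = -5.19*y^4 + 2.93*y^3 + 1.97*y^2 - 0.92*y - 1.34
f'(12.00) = -34561.16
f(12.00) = -102285.50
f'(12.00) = -34561.16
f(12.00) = -102285.50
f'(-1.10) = 33.01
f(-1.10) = -9.44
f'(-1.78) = 137.00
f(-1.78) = -62.09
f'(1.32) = -28.15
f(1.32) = -8.14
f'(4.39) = -1570.61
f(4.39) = -1647.16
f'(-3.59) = 1058.75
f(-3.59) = -970.29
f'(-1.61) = 102.16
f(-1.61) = -41.85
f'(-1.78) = 137.00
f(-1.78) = -62.09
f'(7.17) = -7172.96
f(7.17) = -12543.18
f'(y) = -20.76*y^3 + 8.79*y^2 + 3.94*y - 0.92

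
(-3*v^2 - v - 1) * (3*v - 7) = -9*v^3 + 18*v^2 + 4*v + 7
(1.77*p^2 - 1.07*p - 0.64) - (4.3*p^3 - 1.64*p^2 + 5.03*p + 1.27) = -4.3*p^3 + 3.41*p^2 - 6.1*p - 1.91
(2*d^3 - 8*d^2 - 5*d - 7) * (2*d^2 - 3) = 4*d^5 - 16*d^4 - 16*d^3 + 10*d^2 + 15*d + 21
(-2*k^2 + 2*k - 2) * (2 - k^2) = 2*k^4 - 2*k^3 - 2*k^2 + 4*k - 4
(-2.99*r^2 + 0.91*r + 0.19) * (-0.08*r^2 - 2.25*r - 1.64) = 0.2392*r^4 + 6.6547*r^3 + 2.8409*r^2 - 1.9199*r - 0.3116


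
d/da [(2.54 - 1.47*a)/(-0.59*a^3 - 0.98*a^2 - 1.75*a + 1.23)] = (-1.7346*a^3 + 3.0552*a^2 + 4.9784*a + 2.6369)/(0.3481*a^6 + 1.1564*a^5 + 3.0254*a^4 + 1.9786*a^3 + 0.6517*a^2 - 4.305*a + 1.5129)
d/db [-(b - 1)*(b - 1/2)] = 3/2 - 2*b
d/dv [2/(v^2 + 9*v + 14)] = 2*(-2*v - 9)/(v^2 + 9*v + 14)^2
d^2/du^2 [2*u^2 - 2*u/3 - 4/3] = 4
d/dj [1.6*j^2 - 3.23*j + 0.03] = 3.2*j - 3.23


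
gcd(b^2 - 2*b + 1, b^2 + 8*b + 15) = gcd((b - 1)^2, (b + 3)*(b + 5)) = 1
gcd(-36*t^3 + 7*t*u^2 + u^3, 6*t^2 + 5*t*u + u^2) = 3*t + u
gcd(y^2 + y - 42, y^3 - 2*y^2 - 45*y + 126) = y^2 + y - 42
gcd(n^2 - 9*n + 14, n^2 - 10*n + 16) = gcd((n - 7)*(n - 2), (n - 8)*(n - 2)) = n - 2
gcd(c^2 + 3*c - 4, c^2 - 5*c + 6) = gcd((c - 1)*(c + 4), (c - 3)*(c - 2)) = 1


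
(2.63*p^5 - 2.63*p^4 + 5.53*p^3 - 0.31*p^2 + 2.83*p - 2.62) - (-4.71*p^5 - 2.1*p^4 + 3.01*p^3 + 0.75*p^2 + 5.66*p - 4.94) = 7.34*p^5 - 0.53*p^4 + 2.52*p^3 - 1.06*p^2 - 2.83*p + 2.32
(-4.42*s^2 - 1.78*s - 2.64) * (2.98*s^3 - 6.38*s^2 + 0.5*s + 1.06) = -13.1716*s^5 + 22.8952*s^4 + 1.2792*s^3 + 11.268*s^2 - 3.2068*s - 2.7984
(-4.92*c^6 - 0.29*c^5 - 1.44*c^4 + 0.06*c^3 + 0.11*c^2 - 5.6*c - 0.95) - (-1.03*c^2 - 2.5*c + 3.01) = -4.92*c^6 - 0.29*c^5 - 1.44*c^4 + 0.06*c^3 + 1.14*c^2 - 3.1*c - 3.96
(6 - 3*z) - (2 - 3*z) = 4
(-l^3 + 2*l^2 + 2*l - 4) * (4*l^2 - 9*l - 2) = -4*l^5 + 17*l^4 - 8*l^3 - 38*l^2 + 32*l + 8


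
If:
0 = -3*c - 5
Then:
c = -5/3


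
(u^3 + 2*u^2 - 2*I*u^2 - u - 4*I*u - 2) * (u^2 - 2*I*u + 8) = u^5 + 2*u^4 - 4*I*u^4 + 3*u^3 - 8*I*u^3 + 6*u^2 - 14*I*u^2 - 8*u - 28*I*u - 16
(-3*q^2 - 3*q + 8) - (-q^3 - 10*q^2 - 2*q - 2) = q^3 + 7*q^2 - q + 10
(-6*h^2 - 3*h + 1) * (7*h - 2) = -42*h^3 - 9*h^2 + 13*h - 2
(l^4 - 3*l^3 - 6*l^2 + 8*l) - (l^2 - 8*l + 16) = l^4 - 3*l^3 - 7*l^2 + 16*l - 16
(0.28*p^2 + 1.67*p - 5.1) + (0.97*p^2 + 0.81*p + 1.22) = 1.25*p^2 + 2.48*p - 3.88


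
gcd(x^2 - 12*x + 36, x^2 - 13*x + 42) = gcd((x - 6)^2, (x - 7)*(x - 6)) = x - 6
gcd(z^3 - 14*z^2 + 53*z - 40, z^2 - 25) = z - 5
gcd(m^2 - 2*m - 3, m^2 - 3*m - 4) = m + 1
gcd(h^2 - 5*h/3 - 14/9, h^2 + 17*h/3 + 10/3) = h + 2/3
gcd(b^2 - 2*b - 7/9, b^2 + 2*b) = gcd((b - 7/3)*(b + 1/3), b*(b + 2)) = 1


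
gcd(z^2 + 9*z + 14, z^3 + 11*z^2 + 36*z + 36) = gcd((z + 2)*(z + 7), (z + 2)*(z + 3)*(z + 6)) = z + 2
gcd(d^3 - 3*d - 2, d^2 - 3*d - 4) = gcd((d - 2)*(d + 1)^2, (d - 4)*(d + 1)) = d + 1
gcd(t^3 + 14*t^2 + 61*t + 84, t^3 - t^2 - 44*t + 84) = t + 7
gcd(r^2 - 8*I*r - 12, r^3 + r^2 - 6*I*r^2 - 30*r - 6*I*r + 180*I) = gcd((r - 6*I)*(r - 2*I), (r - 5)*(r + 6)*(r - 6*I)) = r - 6*I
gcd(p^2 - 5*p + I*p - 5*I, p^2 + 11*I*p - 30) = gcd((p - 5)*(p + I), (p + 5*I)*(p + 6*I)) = 1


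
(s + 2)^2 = s^2 + 4*s + 4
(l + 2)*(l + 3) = l^2 + 5*l + 6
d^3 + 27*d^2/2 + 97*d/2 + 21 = (d + 1/2)*(d + 6)*(d + 7)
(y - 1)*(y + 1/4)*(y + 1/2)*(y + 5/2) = y^4 + 9*y^3/4 - 5*y^2/4 - 27*y/16 - 5/16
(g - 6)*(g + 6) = g^2 - 36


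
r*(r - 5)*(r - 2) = r^3 - 7*r^2 + 10*r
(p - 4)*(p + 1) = p^2 - 3*p - 4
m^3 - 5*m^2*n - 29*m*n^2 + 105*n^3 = (m - 7*n)*(m - 3*n)*(m + 5*n)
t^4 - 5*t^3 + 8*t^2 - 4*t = t*(t - 2)^2*(t - 1)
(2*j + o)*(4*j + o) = 8*j^2 + 6*j*o + o^2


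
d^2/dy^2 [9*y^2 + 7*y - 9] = 18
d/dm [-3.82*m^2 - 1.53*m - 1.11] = -7.64*m - 1.53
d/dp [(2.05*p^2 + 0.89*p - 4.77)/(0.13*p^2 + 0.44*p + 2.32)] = (0.7863*p^2 + 10.7522*p + 4.1636)/(0.0169*p^4 + 0.1144*p^3 + 0.7968*p^2 + 2.0416*p + 5.3824)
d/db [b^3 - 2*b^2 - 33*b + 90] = 3*b^2 - 4*b - 33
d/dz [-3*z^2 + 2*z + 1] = 2 - 6*z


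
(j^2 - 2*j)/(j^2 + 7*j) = (j - 2)/(j + 7)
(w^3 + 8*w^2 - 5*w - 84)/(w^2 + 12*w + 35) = (w^2 + w - 12)/(w + 5)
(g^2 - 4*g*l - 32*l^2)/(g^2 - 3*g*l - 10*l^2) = (-g^2 + 4*g*l + 32*l^2)/(-g^2 + 3*g*l + 10*l^2)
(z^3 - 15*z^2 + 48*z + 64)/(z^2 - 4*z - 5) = (z^2 - 16*z + 64)/(z - 5)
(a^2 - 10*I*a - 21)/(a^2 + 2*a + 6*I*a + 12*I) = (a^2 - 10*I*a - 21)/(a^2 + a*(2 + 6*I) + 12*I)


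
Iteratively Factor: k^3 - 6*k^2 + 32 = (k + 2)*(k^2 - 8*k + 16) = (k - 4)*(k + 2)*(k - 4)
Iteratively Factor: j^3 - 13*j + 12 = (j - 1)*(j^2 + j - 12) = (j - 1)*(j + 4)*(j - 3)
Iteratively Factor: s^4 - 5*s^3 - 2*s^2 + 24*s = (s)*(s^3 - 5*s^2 - 2*s + 24) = s*(s - 3)*(s^2 - 2*s - 8) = s*(s - 4)*(s - 3)*(s + 2)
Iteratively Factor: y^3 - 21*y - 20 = (y + 4)*(y^2 - 4*y - 5) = (y + 1)*(y + 4)*(y - 5)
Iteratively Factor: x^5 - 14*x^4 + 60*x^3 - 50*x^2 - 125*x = (x)*(x^4 - 14*x^3 + 60*x^2 - 50*x - 125) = x*(x - 5)*(x^3 - 9*x^2 + 15*x + 25) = x*(x - 5)^2*(x^2 - 4*x - 5) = x*(x - 5)^2*(x + 1)*(x - 5)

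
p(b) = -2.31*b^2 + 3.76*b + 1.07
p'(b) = 3.76 - 4.62*b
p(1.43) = 1.72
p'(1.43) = -2.85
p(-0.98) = -4.83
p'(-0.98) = 8.29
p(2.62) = -4.94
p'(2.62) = -8.34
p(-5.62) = -93.02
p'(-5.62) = 29.72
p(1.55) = 1.35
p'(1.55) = -3.40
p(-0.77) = -3.19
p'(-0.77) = 7.32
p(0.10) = 1.42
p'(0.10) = 3.30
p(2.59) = -4.69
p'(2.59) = -8.21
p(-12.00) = -376.69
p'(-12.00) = 59.20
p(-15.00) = -575.08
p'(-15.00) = 73.06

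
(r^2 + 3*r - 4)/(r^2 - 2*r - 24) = (r - 1)/(r - 6)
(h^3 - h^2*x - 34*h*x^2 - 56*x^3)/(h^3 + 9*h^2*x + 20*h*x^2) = (h^2 - 5*h*x - 14*x^2)/(h*(h + 5*x))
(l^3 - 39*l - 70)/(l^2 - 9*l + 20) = (l^3 - 39*l - 70)/(l^2 - 9*l + 20)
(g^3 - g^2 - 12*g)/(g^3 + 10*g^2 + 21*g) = (g - 4)/(g + 7)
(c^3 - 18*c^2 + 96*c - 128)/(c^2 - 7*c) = (c^3 - 18*c^2 + 96*c - 128)/(c*(c - 7))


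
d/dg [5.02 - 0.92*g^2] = -1.84*g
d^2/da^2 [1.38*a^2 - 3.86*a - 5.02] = 2.76000000000000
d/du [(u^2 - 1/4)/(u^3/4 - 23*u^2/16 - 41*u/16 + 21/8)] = 4*(-16*u^4 - 152*u^2 + 290*u - 41)/(16*u^6 - 184*u^5 + 201*u^4 + 2222*u^3 - 251*u^2 - 3444*u + 1764)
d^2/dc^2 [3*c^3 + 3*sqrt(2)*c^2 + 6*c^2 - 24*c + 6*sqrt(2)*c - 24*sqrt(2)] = 18*c + 6*sqrt(2) + 12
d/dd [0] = 0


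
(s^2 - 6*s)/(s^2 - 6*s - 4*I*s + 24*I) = s/(s - 4*I)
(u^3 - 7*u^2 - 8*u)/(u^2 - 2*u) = (u^2 - 7*u - 8)/(u - 2)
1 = 1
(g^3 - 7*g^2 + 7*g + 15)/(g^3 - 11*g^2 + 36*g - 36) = (g^2 - 4*g - 5)/(g^2 - 8*g + 12)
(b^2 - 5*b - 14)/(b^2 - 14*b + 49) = (b + 2)/(b - 7)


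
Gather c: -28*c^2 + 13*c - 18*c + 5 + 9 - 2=-28*c^2 - 5*c + 12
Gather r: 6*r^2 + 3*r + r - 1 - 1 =6*r^2 + 4*r - 2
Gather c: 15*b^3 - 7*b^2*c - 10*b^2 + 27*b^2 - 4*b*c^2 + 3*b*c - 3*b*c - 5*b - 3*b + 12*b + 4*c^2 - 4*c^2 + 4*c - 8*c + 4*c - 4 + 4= 15*b^3 - 7*b^2*c + 17*b^2 - 4*b*c^2 + 4*b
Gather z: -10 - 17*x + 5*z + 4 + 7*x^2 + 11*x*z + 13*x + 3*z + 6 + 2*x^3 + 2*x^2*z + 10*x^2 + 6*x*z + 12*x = 2*x^3 + 17*x^2 + 8*x + z*(2*x^2 + 17*x + 8)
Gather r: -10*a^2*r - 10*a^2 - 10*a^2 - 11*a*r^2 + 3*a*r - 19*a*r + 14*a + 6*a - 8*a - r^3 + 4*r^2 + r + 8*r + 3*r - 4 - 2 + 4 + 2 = -20*a^2 + 12*a - r^3 + r^2*(4 - 11*a) + r*(-10*a^2 - 16*a + 12)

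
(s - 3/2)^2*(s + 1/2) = s^3 - 5*s^2/2 + 3*s/4 + 9/8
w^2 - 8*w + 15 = (w - 5)*(w - 3)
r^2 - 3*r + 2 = (r - 2)*(r - 1)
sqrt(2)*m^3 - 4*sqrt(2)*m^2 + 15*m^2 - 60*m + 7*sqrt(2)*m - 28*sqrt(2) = (m - 4)*(m + 7*sqrt(2))*(sqrt(2)*m + 1)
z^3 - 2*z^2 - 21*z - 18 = (z - 6)*(z + 1)*(z + 3)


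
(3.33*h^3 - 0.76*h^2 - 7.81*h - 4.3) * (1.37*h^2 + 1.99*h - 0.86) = 4.5621*h^5 + 5.5855*h^4 - 15.0759*h^3 - 20.7793*h^2 - 1.8404*h + 3.698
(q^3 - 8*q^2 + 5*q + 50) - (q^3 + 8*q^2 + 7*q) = -16*q^2 - 2*q + 50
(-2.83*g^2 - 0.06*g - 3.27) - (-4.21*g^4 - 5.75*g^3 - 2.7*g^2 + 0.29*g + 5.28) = 4.21*g^4 + 5.75*g^3 - 0.13*g^2 - 0.35*g - 8.55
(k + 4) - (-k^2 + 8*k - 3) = k^2 - 7*k + 7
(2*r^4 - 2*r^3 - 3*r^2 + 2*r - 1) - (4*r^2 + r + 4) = 2*r^4 - 2*r^3 - 7*r^2 + r - 5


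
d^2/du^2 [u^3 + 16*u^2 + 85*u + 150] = 6*u + 32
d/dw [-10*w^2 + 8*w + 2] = 8 - 20*w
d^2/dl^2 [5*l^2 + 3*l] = 10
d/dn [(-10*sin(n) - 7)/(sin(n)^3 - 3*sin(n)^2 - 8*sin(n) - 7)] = (20*sin(n)^3 - 9*sin(n)^2 - 42*sin(n) + 14)*cos(n)/(sin(n)^3 - 3*sin(n)^2 - 8*sin(n) - 7)^2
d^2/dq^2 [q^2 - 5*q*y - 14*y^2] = 2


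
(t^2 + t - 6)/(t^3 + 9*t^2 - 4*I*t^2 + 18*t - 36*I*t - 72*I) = (t - 2)/(t^2 + t*(6 - 4*I) - 24*I)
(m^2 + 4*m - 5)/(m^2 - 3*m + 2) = (m + 5)/(m - 2)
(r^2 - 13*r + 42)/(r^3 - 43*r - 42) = (r - 6)/(r^2 + 7*r + 6)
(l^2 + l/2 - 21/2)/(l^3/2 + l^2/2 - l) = (2*l^2 + l - 21)/(l*(l^2 + l - 2))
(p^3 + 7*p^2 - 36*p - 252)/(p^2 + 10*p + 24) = (p^2 + p - 42)/(p + 4)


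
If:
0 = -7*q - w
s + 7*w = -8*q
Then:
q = -w/7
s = -41*w/7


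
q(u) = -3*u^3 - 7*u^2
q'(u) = -9*u^2 - 14*u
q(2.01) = -52.64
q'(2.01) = -64.50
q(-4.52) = 134.02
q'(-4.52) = -120.59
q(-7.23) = 767.89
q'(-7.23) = -369.24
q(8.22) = -2139.22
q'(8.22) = -723.20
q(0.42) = -1.46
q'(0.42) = -7.47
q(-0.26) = -0.42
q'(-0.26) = 3.03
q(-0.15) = -0.15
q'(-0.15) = 1.90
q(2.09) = -57.96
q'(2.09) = -68.57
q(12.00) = -6192.00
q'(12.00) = -1464.00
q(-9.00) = 1620.00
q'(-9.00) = -603.00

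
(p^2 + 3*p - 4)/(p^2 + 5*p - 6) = (p + 4)/(p + 6)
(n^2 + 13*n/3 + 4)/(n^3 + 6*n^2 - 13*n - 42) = (n^2 + 13*n/3 + 4)/(n^3 + 6*n^2 - 13*n - 42)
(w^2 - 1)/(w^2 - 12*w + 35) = (w^2 - 1)/(w^2 - 12*w + 35)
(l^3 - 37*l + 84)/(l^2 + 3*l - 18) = (l^2 + 3*l - 28)/(l + 6)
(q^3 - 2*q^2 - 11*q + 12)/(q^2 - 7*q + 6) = (q^2 - q - 12)/(q - 6)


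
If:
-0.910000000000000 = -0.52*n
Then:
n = 1.75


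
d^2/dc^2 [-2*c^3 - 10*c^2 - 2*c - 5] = -12*c - 20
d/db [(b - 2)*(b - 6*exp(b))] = b - (b - 2)*(6*exp(b) - 1) - 6*exp(b)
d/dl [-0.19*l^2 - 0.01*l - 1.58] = -0.38*l - 0.01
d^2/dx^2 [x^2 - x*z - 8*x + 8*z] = 2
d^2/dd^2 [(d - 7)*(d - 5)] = 2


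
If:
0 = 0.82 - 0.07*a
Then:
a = 11.71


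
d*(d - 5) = d^2 - 5*d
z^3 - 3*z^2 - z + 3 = (z - 3)*(z - 1)*(z + 1)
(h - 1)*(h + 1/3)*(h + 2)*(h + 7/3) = h^4 + 11*h^3/3 + 13*h^2/9 - 41*h/9 - 14/9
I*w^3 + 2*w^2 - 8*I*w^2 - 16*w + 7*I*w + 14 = (w - 7)*(w - 2*I)*(I*w - I)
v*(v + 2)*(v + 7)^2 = v^4 + 16*v^3 + 77*v^2 + 98*v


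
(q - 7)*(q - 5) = q^2 - 12*q + 35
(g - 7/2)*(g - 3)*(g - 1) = g^3 - 15*g^2/2 + 17*g - 21/2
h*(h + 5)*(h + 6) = h^3 + 11*h^2 + 30*h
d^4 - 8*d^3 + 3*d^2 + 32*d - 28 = (d - 7)*(d - 2)*(d - 1)*(d + 2)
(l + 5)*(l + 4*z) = l^2 + 4*l*z + 5*l + 20*z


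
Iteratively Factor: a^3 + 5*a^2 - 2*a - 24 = (a - 2)*(a^2 + 7*a + 12) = (a - 2)*(a + 4)*(a + 3)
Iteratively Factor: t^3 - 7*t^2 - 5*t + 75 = (t - 5)*(t^2 - 2*t - 15) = (t - 5)^2*(t + 3)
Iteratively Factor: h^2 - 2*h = (h - 2)*(h)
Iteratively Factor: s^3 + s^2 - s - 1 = (s + 1)*(s^2 - 1) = (s - 1)*(s + 1)*(s + 1)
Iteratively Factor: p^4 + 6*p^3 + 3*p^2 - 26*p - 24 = (p + 3)*(p^3 + 3*p^2 - 6*p - 8) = (p + 1)*(p + 3)*(p^2 + 2*p - 8) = (p + 1)*(p + 3)*(p + 4)*(p - 2)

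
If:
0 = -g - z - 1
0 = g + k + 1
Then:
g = -z - 1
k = z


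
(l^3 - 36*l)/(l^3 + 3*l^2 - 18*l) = (l - 6)/(l - 3)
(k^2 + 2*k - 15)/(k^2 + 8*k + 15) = (k - 3)/(k + 3)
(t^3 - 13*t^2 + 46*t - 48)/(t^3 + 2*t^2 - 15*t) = (t^2 - 10*t + 16)/(t*(t + 5))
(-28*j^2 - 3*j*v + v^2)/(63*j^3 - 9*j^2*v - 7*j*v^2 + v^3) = (4*j + v)/(-9*j^2 + v^2)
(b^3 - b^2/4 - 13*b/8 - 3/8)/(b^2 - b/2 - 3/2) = b + 1/4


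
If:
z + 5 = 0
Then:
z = -5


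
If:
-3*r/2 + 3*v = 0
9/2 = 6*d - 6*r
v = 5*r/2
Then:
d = 3/4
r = 0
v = 0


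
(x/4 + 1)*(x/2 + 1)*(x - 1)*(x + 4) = x^4/8 + 9*x^3/8 + 11*x^2/4 - 4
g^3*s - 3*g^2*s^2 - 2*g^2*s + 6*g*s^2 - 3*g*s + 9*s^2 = (g - 3)*(g - 3*s)*(g*s + s)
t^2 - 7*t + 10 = (t - 5)*(t - 2)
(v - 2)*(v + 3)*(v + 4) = v^3 + 5*v^2 - 2*v - 24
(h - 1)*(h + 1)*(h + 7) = h^3 + 7*h^2 - h - 7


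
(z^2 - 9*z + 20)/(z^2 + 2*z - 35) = (z - 4)/(z + 7)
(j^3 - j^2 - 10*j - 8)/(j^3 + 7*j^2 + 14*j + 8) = (j - 4)/(j + 4)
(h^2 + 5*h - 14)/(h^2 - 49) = (h - 2)/(h - 7)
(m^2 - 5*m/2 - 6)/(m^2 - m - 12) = (m + 3/2)/(m + 3)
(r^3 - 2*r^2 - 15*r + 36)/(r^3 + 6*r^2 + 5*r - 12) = (r^2 - 6*r + 9)/(r^2 + 2*r - 3)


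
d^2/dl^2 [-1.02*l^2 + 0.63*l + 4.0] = -2.04000000000000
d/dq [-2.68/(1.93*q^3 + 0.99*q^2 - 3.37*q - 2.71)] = (15.5172*q^2 + 5.3064*q - 9.0316)/(1.93*q^3 + 0.99*q^2 - 3.37*q - 2.71)^2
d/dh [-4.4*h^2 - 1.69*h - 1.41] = -8.8*h - 1.69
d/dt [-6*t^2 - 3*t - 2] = -12*t - 3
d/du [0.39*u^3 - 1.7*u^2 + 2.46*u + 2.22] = 1.17*u^2 - 3.4*u + 2.46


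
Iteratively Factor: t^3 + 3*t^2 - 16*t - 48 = (t + 3)*(t^2 - 16) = (t - 4)*(t + 3)*(t + 4)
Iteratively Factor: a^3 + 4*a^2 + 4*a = (a + 2)*(a^2 + 2*a) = (a + 2)^2*(a)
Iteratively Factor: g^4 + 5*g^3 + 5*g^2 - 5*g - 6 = (g + 1)*(g^3 + 4*g^2 + g - 6) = (g + 1)*(g + 2)*(g^2 + 2*g - 3) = (g + 1)*(g + 2)*(g + 3)*(g - 1)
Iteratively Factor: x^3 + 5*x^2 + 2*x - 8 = (x + 2)*(x^2 + 3*x - 4) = (x + 2)*(x + 4)*(x - 1)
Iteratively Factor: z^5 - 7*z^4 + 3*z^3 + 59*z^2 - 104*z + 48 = (z - 1)*(z^4 - 6*z^3 - 3*z^2 + 56*z - 48) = (z - 1)^2*(z^3 - 5*z^2 - 8*z + 48) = (z - 4)*(z - 1)^2*(z^2 - z - 12) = (z - 4)^2*(z - 1)^2*(z + 3)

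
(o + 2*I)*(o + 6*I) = o^2 + 8*I*o - 12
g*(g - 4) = g^2 - 4*g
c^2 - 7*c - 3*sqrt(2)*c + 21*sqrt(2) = (c - 7)*(c - 3*sqrt(2))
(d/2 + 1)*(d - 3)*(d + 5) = d^3/2 + 2*d^2 - 11*d/2 - 15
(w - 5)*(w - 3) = w^2 - 8*w + 15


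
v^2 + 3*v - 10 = (v - 2)*(v + 5)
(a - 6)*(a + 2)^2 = a^3 - 2*a^2 - 20*a - 24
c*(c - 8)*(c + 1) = c^3 - 7*c^2 - 8*c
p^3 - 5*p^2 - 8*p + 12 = (p - 6)*(p - 1)*(p + 2)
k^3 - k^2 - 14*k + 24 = (k - 3)*(k - 2)*(k + 4)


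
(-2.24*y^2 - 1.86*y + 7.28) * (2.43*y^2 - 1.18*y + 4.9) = -5.4432*y^4 - 1.8766*y^3 + 8.9092*y^2 - 17.7044*y + 35.672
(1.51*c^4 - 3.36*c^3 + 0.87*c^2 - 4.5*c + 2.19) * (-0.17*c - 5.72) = -0.2567*c^5 - 8.066*c^4 + 19.0713*c^3 - 4.2114*c^2 + 25.3677*c - 12.5268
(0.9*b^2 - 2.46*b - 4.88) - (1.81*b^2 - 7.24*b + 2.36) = -0.91*b^2 + 4.78*b - 7.24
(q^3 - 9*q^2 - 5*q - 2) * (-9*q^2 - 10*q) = -9*q^5 + 71*q^4 + 135*q^3 + 68*q^2 + 20*q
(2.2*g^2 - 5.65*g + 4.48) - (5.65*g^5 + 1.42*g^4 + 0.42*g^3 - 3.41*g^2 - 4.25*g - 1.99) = -5.65*g^5 - 1.42*g^4 - 0.42*g^3 + 5.61*g^2 - 1.4*g + 6.47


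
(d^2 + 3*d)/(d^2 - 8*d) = (d + 3)/(d - 8)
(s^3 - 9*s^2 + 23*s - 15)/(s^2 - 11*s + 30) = (s^2 - 4*s + 3)/(s - 6)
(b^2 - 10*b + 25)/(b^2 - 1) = (b^2 - 10*b + 25)/(b^2 - 1)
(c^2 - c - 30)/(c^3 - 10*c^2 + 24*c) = (c + 5)/(c*(c - 4))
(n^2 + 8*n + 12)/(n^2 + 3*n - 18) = (n + 2)/(n - 3)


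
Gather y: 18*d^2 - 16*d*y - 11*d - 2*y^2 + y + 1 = 18*d^2 - 11*d - 2*y^2 + y*(1 - 16*d) + 1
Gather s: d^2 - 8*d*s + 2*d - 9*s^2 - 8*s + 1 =d^2 + 2*d - 9*s^2 + s*(-8*d - 8) + 1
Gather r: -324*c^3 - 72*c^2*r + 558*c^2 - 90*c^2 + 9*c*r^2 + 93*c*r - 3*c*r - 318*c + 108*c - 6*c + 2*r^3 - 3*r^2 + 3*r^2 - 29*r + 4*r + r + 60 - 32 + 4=-324*c^3 + 468*c^2 + 9*c*r^2 - 216*c + 2*r^3 + r*(-72*c^2 + 90*c - 24) + 32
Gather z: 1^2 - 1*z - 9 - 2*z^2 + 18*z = -2*z^2 + 17*z - 8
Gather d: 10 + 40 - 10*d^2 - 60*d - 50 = -10*d^2 - 60*d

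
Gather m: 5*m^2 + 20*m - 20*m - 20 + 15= 5*m^2 - 5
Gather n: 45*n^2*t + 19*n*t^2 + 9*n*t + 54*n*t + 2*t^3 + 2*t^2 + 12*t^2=45*n^2*t + n*(19*t^2 + 63*t) + 2*t^3 + 14*t^2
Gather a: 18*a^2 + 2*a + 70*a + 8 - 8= 18*a^2 + 72*a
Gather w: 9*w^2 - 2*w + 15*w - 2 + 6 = 9*w^2 + 13*w + 4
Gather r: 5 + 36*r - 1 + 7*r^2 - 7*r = 7*r^2 + 29*r + 4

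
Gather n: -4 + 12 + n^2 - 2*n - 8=n^2 - 2*n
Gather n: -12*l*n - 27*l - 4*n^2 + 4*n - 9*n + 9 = -27*l - 4*n^2 + n*(-12*l - 5) + 9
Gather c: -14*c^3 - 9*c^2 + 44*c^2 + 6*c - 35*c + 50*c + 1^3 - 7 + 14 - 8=-14*c^3 + 35*c^2 + 21*c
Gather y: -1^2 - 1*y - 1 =-y - 2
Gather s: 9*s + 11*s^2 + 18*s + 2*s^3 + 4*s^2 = 2*s^3 + 15*s^2 + 27*s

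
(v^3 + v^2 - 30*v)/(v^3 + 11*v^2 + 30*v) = (v - 5)/(v + 5)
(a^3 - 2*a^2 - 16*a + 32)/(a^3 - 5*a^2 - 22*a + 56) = (a - 4)/(a - 7)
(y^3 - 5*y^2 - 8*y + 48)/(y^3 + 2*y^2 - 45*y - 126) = (y^2 - 8*y + 16)/(y^2 - y - 42)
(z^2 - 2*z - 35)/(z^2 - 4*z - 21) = (z + 5)/(z + 3)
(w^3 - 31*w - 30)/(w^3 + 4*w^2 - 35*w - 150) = (w + 1)/(w + 5)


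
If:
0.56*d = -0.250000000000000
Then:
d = -0.45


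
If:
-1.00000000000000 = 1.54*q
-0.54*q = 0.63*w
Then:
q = -0.65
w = 0.56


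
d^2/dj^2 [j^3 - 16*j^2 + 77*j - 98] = 6*j - 32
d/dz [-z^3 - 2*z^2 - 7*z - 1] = -3*z^2 - 4*z - 7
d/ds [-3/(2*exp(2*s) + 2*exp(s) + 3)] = (12*exp(s) + 6)*exp(s)/(2*exp(2*s) + 2*exp(s) + 3)^2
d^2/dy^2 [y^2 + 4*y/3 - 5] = 2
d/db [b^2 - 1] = 2*b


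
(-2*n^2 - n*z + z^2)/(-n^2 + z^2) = (-2*n + z)/(-n + z)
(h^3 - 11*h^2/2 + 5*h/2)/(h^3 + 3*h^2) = (2*h^2 - 11*h + 5)/(2*h*(h + 3))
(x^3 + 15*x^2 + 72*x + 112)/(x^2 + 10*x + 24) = (x^2 + 11*x + 28)/(x + 6)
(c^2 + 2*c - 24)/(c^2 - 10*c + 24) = (c + 6)/(c - 6)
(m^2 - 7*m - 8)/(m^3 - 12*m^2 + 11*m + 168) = (m + 1)/(m^2 - 4*m - 21)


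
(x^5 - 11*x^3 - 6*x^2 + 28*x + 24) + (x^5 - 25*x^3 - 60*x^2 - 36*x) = 2*x^5 - 36*x^3 - 66*x^2 - 8*x + 24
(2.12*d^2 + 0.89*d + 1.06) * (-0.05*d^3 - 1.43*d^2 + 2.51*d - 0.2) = -0.106*d^5 - 3.0761*d^4 + 3.9955*d^3 + 0.2941*d^2 + 2.4826*d - 0.212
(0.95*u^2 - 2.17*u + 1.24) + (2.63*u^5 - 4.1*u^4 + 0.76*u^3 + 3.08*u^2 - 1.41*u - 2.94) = 2.63*u^5 - 4.1*u^4 + 0.76*u^3 + 4.03*u^2 - 3.58*u - 1.7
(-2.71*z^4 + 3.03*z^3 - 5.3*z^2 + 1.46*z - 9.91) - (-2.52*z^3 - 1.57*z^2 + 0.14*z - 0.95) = -2.71*z^4 + 5.55*z^3 - 3.73*z^2 + 1.32*z - 8.96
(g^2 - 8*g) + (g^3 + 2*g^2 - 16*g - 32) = g^3 + 3*g^2 - 24*g - 32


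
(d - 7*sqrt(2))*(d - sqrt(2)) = d^2 - 8*sqrt(2)*d + 14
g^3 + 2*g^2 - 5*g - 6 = (g - 2)*(g + 1)*(g + 3)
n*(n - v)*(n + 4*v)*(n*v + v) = n^4*v + 3*n^3*v^2 + n^3*v - 4*n^2*v^3 + 3*n^2*v^2 - 4*n*v^3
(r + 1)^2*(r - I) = r^3 + 2*r^2 - I*r^2 + r - 2*I*r - I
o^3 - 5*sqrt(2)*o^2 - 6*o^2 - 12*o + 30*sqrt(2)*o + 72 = (o - 6)*(o - 6*sqrt(2))*(o + sqrt(2))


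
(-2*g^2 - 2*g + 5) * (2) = -4*g^2 - 4*g + 10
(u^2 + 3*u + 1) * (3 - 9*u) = -9*u^3 - 24*u^2 + 3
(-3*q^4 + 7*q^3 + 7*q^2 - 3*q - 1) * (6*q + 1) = -18*q^5 + 39*q^4 + 49*q^3 - 11*q^2 - 9*q - 1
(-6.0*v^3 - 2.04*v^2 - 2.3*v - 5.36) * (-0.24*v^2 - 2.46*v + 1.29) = 1.44*v^5 + 15.2496*v^4 - 2.1696*v^3 + 4.3128*v^2 + 10.2186*v - 6.9144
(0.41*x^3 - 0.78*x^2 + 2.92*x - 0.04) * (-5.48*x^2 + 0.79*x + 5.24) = -2.2468*x^5 + 4.5983*x^4 - 14.4694*x^3 - 1.5612*x^2 + 15.2692*x - 0.2096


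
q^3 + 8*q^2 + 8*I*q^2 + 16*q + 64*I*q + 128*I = (q + 4)^2*(q + 8*I)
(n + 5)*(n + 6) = n^2 + 11*n + 30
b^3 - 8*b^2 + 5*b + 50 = (b - 5)^2*(b + 2)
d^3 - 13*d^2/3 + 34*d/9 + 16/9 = (d - 8/3)*(d - 2)*(d + 1/3)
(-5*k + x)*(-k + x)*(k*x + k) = 5*k^3*x + 5*k^3 - 6*k^2*x^2 - 6*k^2*x + k*x^3 + k*x^2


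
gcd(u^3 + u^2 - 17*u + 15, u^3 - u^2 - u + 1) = u - 1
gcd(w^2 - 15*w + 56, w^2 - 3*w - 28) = w - 7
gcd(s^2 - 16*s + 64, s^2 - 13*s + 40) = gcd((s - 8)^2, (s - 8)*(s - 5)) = s - 8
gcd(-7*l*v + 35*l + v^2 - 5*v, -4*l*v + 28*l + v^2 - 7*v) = 1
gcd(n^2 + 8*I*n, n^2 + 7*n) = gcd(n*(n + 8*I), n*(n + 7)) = n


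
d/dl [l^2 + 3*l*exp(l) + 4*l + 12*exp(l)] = 3*l*exp(l) + 2*l + 15*exp(l) + 4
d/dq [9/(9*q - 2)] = -81/(9*q - 2)^2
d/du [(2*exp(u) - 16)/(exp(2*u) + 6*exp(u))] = 2*(-exp(2*u) + 16*exp(u) + 48)*exp(-u)/(exp(2*u) + 12*exp(u) + 36)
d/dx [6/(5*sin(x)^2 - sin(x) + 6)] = 6*(1 - 10*sin(x))*cos(x)/(5*sin(x)^2 - sin(x) + 6)^2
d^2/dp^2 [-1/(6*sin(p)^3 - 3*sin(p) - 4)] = 3*(-108*sin(p)^6 + 156*sin(p)^4 - 72*sin(p)^3 - 39*sin(p)^2 + 52*sin(p) + 6)/(-6*sin(p)^3 + 3*sin(p) + 4)^3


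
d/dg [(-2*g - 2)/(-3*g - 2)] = -2/(3*g + 2)^2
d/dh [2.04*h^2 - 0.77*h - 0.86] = 4.08*h - 0.77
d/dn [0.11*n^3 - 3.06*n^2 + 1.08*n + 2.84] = 0.33*n^2 - 6.12*n + 1.08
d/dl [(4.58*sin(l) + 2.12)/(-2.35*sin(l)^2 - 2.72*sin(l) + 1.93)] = (10.763*sin(l)^2 + 9.964*sin(l) + 14.6058)*cos(l)/(5.5225*sin(l)^4 + 12.784*sin(l)^3 - 1.6726*sin(l)^2 - 10.4992*sin(l) + 3.7249)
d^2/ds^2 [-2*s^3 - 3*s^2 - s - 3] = -12*s - 6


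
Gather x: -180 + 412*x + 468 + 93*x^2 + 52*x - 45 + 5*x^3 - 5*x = 5*x^3 + 93*x^2 + 459*x + 243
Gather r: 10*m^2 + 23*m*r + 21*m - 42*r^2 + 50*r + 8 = 10*m^2 + 21*m - 42*r^2 + r*(23*m + 50) + 8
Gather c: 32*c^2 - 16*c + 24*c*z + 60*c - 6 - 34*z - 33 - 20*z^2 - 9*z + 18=32*c^2 + c*(24*z + 44) - 20*z^2 - 43*z - 21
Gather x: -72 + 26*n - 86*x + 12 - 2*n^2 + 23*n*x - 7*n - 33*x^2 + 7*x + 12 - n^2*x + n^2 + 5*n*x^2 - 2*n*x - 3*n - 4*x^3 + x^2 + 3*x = -n^2 + 16*n - 4*x^3 + x^2*(5*n - 32) + x*(-n^2 + 21*n - 76) - 48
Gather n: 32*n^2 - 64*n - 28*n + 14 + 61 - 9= 32*n^2 - 92*n + 66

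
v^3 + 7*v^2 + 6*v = v*(v + 1)*(v + 6)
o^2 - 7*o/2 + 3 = (o - 2)*(o - 3/2)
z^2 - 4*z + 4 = (z - 2)^2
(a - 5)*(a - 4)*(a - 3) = a^3 - 12*a^2 + 47*a - 60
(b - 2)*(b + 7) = b^2 + 5*b - 14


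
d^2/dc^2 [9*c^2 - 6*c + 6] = 18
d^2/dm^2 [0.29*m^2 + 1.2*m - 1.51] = 0.580000000000000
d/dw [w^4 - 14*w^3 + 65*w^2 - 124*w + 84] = 4*w^3 - 42*w^2 + 130*w - 124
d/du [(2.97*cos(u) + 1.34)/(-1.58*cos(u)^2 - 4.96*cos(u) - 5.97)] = (-4.6926*cos(u)^2 - 4.2344*cos(u) + 11.0845)*sin(u)/(2.4964*cos(u)^4 + 15.6736*cos(u)^3 + 43.4668*cos(u)^2 + 59.2224*cos(u) + 35.6409)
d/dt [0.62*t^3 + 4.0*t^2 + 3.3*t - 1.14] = 1.86*t^2 + 8.0*t + 3.3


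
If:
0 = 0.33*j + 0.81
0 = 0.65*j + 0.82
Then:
No Solution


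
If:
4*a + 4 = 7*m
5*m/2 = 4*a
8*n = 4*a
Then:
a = 5/9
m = 8/9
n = 5/18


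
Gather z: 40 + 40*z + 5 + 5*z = 45*z + 45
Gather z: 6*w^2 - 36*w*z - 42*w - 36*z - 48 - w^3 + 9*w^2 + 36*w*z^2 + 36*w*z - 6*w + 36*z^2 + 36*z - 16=-w^3 + 15*w^2 - 48*w + z^2*(36*w + 36) - 64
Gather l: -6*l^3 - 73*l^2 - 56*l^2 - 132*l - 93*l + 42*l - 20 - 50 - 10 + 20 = -6*l^3 - 129*l^2 - 183*l - 60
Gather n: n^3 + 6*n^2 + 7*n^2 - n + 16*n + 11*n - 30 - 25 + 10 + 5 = n^3 + 13*n^2 + 26*n - 40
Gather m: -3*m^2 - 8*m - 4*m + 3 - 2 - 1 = -3*m^2 - 12*m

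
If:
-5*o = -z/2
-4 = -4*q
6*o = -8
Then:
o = -4/3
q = 1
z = -40/3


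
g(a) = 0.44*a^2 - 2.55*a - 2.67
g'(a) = 0.88*a - 2.55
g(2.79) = -6.36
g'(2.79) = -0.09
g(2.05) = -6.05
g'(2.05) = -0.75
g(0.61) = -4.06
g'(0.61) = -2.01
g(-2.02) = 4.28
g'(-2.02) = -4.33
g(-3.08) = 9.36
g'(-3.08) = -5.26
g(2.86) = -6.36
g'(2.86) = -0.03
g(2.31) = -6.21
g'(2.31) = -0.52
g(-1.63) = 2.66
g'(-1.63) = -3.98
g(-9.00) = 55.92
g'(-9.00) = -10.47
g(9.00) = 10.02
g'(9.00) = 5.37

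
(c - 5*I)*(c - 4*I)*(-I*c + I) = -I*c^3 - 9*c^2 + I*c^2 + 9*c + 20*I*c - 20*I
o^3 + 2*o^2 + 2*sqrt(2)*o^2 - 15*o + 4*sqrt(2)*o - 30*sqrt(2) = (o - 3)*(o + 5)*(o + 2*sqrt(2))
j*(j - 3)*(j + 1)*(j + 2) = j^4 - 7*j^2 - 6*j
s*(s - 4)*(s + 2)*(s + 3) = s^4 + s^3 - 14*s^2 - 24*s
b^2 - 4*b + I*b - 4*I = (b - 4)*(b + I)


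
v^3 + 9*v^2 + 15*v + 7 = (v + 1)^2*(v + 7)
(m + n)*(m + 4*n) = m^2 + 5*m*n + 4*n^2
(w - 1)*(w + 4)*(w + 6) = w^3 + 9*w^2 + 14*w - 24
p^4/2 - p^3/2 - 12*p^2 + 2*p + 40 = (p/2 + 1)*(p - 5)*(p - 2)*(p + 4)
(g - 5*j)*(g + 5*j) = g^2 - 25*j^2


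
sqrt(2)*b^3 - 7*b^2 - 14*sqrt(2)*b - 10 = (b - 5*sqrt(2))*(b + sqrt(2))*(sqrt(2)*b + 1)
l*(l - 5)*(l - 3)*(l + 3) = l^4 - 5*l^3 - 9*l^2 + 45*l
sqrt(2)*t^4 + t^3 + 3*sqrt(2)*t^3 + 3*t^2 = t^2*(t + 3)*(sqrt(2)*t + 1)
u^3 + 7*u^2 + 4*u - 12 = (u - 1)*(u + 2)*(u + 6)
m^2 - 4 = (m - 2)*(m + 2)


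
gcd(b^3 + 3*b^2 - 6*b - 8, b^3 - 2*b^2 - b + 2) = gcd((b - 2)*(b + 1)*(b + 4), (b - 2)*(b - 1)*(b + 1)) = b^2 - b - 2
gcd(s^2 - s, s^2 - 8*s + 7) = s - 1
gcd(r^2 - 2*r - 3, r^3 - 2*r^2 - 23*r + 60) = r - 3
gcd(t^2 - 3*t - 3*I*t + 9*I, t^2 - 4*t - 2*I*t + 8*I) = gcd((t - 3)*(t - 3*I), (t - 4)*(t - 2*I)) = 1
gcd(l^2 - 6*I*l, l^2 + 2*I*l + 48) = l - 6*I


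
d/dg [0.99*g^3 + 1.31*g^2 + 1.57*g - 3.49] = 2.97*g^2 + 2.62*g + 1.57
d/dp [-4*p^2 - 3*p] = -8*p - 3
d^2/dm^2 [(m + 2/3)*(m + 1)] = 2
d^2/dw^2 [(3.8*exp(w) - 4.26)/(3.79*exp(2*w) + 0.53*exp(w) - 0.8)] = (54.58358*exp(4*w) - 252.397324*exp(3*w) + 43.458414*exp(2*w) - 51.250714*exp(w) + 0.62576)*exp(w)/(54.439939*exp(6*w) + 22.838919*exp(5*w) - 31.280007*exp(4*w) - 9.492883*exp(3*w) + 6.60264*exp(2*w) + 1.0176*exp(w) - 0.512)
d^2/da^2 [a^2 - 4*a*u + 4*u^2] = 2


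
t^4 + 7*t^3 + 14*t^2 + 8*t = t*(t + 1)*(t + 2)*(t + 4)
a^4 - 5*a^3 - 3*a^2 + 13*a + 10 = (a - 5)*(a - 2)*(a + 1)^2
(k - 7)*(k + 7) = k^2 - 49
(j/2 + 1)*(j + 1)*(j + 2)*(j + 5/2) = j^4/2 + 15*j^3/4 + 41*j^2/4 + 12*j + 5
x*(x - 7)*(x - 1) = x^3 - 8*x^2 + 7*x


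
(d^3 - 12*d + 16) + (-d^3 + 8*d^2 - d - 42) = 8*d^2 - 13*d - 26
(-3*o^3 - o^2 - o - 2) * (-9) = 27*o^3 + 9*o^2 + 9*o + 18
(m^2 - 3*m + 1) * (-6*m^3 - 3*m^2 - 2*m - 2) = -6*m^5 + 15*m^4 + m^3 + m^2 + 4*m - 2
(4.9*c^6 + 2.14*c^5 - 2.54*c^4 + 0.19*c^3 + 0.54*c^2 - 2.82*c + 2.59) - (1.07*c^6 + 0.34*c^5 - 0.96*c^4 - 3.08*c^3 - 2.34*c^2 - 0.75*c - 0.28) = 3.83*c^6 + 1.8*c^5 - 1.58*c^4 + 3.27*c^3 + 2.88*c^2 - 2.07*c + 2.87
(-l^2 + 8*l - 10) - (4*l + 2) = -l^2 + 4*l - 12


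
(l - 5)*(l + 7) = l^2 + 2*l - 35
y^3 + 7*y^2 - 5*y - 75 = (y - 3)*(y + 5)^2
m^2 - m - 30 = (m - 6)*(m + 5)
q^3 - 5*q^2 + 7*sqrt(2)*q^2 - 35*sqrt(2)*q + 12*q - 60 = (q - 5)*(q + sqrt(2))*(q + 6*sqrt(2))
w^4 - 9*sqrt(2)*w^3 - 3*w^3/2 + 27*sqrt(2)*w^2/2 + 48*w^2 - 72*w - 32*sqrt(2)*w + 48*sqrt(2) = (w - 3/2)*(w - 4*sqrt(2))^2*(w - sqrt(2))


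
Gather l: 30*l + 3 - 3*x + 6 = 30*l - 3*x + 9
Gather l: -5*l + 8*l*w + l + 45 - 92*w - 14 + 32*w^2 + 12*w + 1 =l*(8*w - 4) + 32*w^2 - 80*w + 32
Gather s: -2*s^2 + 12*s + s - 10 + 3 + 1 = -2*s^2 + 13*s - 6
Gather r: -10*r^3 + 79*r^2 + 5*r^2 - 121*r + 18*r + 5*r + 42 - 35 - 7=-10*r^3 + 84*r^2 - 98*r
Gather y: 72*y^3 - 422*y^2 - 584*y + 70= 72*y^3 - 422*y^2 - 584*y + 70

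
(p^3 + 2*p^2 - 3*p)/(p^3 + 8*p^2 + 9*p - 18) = p/(p + 6)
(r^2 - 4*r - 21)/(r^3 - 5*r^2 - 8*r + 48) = (r - 7)/(r^2 - 8*r + 16)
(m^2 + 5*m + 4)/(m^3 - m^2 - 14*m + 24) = (m + 1)/(m^2 - 5*m + 6)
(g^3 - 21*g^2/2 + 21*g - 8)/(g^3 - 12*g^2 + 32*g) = (g^2 - 5*g/2 + 1)/(g*(g - 4))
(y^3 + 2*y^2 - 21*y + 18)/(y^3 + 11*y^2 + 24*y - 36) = (y - 3)/(y + 6)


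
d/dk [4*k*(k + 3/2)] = 8*k + 6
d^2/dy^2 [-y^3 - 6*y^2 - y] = -6*y - 12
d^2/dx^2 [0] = 0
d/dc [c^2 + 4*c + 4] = 2*c + 4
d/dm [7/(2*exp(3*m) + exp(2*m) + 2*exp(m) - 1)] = 14*(-3*exp(2*m) - exp(m) - 1)*exp(m)/(2*exp(3*m) + exp(2*m) + 2*exp(m) - 1)^2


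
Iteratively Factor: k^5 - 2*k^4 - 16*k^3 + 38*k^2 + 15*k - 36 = (k + 4)*(k^4 - 6*k^3 + 8*k^2 + 6*k - 9) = (k - 3)*(k + 4)*(k^3 - 3*k^2 - k + 3) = (k - 3)*(k - 1)*(k + 4)*(k^2 - 2*k - 3) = (k - 3)^2*(k - 1)*(k + 4)*(k + 1)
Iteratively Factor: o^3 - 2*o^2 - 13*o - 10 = (o + 1)*(o^2 - 3*o - 10) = (o + 1)*(o + 2)*(o - 5)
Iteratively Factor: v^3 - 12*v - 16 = (v + 2)*(v^2 - 2*v - 8) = (v - 4)*(v + 2)*(v + 2)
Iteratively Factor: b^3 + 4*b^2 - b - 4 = (b - 1)*(b^2 + 5*b + 4) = (b - 1)*(b + 4)*(b + 1)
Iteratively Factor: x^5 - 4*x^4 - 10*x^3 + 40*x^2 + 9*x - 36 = (x - 3)*(x^4 - x^3 - 13*x^2 + x + 12) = (x - 3)*(x + 1)*(x^3 - 2*x^2 - 11*x + 12) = (x - 4)*(x - 3)*(x + 1)*(x^2 + 2*x - 3) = (x - 4)*(x - 3)*(x + 1)*(x + 3)*(x - 1)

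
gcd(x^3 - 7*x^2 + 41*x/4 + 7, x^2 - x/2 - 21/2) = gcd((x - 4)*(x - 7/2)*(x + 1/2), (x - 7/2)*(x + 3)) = x - 7/2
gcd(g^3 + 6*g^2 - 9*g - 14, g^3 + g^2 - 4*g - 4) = g^2 - g - 2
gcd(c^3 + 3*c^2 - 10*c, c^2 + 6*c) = c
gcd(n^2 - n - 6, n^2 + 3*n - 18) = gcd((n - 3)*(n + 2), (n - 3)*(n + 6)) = n - 3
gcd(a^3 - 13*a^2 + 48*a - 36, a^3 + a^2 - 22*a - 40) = 1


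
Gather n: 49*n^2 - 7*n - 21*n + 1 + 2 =49*n^2 - 28*n + 3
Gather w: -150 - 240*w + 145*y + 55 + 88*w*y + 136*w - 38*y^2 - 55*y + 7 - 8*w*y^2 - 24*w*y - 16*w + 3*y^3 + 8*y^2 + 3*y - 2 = w*(-8*y^2 + 64*y - 120) + 3*y^3 - 30*y^2 + 93*y - 90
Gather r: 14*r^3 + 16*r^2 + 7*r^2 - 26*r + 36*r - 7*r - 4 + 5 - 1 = 14*r^3 + 23*r^2 + 3*r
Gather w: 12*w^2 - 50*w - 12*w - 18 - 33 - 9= 12*w^2 - 62*w - 60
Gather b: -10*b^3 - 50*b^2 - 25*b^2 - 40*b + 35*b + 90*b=-10*b^3 - 75*b^2 + 85*b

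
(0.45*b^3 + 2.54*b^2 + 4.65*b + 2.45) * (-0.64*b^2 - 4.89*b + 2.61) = -0.288*b^5 - 3.8261*b^4 - 14.2221*b^3 - 17.6771*b^2 + 0.156000000000001*b + 6.3945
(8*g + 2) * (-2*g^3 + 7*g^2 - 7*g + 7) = -16*g^4 + 52*g^3 - 42*g^2 + 42*g + 14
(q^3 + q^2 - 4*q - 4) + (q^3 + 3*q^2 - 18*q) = 2*q^3 + 4*q^2 - 22*q - 4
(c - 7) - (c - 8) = 1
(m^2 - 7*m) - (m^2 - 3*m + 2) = -4*m - 2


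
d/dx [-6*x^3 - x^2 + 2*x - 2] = -18*x^2 - 2*x + 2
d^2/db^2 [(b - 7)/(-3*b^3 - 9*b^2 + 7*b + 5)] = 2*(-(b - 7)*(9*b^2 + 18*b - 7)^2 + (9*b^2 + 18*b + 9*(b - 7)*(b + 1) - 7)*(3*b^3 + 9*b^2 - 7*b - 5))/(3*b^3 + 9*b^2 - 7*b - 5)^3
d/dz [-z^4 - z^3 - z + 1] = -4*z^3 - 3*z^2 - 1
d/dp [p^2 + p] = 2*p + 1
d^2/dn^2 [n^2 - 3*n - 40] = 2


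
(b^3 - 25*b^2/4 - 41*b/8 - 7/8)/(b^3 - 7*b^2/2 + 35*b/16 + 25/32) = 4*(2*b^2 - 13*b - 7)/(8*b^2 - 30*b + 25)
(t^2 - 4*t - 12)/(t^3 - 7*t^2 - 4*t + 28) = (t - 6)/(t^2 - 9*t + 14)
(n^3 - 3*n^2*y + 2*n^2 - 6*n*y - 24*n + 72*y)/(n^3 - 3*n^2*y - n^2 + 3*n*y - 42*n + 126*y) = (n - 4)/(n - 7)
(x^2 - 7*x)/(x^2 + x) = (x - 7)/(x + 1)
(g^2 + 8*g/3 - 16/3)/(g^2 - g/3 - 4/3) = (g + 4)/(g + 1)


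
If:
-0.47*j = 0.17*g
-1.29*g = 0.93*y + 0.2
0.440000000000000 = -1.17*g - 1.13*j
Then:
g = -0.58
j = 0.21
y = 0.59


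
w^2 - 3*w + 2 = (w - 2)*(w - 1)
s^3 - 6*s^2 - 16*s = s*(s - 8)*(s + 2)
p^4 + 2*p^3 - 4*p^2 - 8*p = p*(p - 2)*(p + 2)^2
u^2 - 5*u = u*(u - 5)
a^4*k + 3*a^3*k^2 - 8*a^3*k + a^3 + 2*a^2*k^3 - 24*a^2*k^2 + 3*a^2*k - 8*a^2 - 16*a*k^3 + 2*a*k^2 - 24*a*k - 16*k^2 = (a - 8)*(a + k)*(a + 2*k)*(a*k + 1)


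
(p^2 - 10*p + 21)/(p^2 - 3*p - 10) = (-p^2 + 10*p - 21)/(-p^2 + 3*p + 10)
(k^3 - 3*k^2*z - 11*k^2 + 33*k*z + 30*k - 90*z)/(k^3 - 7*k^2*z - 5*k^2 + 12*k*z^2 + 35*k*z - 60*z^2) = (6 - k)/(-k + 4*z)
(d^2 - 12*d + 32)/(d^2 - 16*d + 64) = (d - 4)/(d - 8)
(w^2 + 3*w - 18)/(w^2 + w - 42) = (w^2 + 3*w - 18)/(w^2 + w - 42)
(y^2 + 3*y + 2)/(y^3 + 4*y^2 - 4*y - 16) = (y + 1)/(y^2 + 2*y - 8)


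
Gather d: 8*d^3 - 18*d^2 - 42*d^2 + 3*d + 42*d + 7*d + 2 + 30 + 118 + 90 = 8*d^3 - 60*d^2 + 52*d + 240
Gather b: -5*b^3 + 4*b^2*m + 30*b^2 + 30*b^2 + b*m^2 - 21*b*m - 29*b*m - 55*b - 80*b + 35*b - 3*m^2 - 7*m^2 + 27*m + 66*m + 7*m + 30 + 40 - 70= -5*b^3 + b^2*(4*m + 60) + b*(m^2 - 50*m - 100) - 10*m^2 + 100*m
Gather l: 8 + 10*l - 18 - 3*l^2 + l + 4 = -3*l^2 + 11*l - 6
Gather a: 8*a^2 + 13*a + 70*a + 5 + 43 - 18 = 8*a^2 + 83*a + 30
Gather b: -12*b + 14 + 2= 16 - 12*b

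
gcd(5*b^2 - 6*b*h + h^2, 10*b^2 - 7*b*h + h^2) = 5*b - h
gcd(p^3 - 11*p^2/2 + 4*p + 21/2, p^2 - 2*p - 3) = p^2 - 2*p - 3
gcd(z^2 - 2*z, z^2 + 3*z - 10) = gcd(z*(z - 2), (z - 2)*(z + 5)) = z - 2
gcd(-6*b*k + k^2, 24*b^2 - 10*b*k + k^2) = 6*b - k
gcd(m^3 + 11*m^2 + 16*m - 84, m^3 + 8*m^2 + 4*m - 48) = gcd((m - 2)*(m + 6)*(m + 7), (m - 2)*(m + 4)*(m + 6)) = m^2 + 4*m - 12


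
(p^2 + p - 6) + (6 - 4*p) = p^2 - 3*p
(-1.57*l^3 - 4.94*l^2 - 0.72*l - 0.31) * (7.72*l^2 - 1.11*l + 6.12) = -12.1204*l^5 - 36.3941*l^4 - 9.6834*l^3 - 31.8268*l^2 - 4.0623*l - 1.8972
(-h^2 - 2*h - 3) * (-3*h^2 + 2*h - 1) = 3*h^4 + 4*h^3 + 6*h^2 - 4*h + 3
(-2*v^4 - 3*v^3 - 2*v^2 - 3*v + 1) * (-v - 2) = 2*v^5 + 7*v^4 + 8*v^3 + 7*v^2 + 5*v - 2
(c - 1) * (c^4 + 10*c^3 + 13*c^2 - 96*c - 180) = c^5 + 9*c^4 + 3*c^3 - 109*c^2 - 84*c + 180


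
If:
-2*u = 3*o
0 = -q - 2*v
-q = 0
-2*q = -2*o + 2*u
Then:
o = 0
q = 0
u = 0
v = 0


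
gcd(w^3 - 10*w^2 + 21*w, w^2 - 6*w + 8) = 1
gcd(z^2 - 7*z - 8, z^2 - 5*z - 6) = z + 1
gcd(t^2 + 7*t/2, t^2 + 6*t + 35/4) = t + 7/2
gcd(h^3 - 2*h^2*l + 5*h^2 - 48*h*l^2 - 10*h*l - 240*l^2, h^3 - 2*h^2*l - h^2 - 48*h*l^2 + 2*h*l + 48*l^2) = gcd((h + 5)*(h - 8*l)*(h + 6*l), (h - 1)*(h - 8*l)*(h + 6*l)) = h^2 - 2*h*l - 48*l^2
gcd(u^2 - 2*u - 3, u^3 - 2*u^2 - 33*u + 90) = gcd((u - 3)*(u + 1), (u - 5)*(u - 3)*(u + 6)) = u - 3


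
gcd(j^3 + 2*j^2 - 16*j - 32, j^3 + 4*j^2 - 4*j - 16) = j^2 + 6*j + 8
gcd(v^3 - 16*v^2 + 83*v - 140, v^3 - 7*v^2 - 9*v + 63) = v - 7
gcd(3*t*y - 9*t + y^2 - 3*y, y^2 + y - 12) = y - 3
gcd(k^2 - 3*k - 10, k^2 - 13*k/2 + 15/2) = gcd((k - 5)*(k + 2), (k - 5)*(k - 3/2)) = k - 5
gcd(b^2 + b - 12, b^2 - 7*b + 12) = b - 3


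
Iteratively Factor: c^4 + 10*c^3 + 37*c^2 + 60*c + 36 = (c + 2)*(c^3 + 8*c^2 + 21*c + 18) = (c + 2)*(c + 3)*(c^2 + 5*c + 6) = (c + 2)*(c + 3)^2*(c + 2)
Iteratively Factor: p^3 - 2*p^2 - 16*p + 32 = (p - 2)*(p^2 - 16) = (p - 4)*(p - 2)*(p + 4)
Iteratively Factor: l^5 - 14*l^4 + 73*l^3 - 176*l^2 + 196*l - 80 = (l - 5)*(l^4 - 9*l^3 + 28*l^2 - 36*l + 16) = (l - 5)*(l - 2)*(l^3 - 7*l^2 + 14*l - 8) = (l - 5)*(l - 2)*(l - 1)*(l^2 - 6*l + 8) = (l - 5)*(l - 4)*(l - 2)*(l - 1)*(l - 2)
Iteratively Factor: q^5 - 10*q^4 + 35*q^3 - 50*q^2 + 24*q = (q - 4)*(q^4 - 6*q^3 + 11*q^2 - 6*q) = q*(q - 4)*(q^3 - 6*q^2 + 11*q - 6) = q*(q - 4)*(q - 2)*(q^2 - 4*q + 3) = q*(q - 4)*(q - 3)*(q - 2)*(q - 1)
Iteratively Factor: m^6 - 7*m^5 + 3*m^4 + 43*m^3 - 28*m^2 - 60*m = (m - 2)*(m^5 - 5*m^4 - 7*m^3 + 29*m^2 + 30*m) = (m - 2)*(m + 2)*(m^4 - 7*m^3 + 7*m^2 + 15*m) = (m - 5)*(m - 2)*(m + 2)*(m^3 - 2*m^2 - 3*m) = (m - 5)*(m - 2)*(m + 1)*(m + 2)*(m^2 - 3*m) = m*(m - 5)*(m - 2)*(m + 1)*(m + 2)*(m - 3)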